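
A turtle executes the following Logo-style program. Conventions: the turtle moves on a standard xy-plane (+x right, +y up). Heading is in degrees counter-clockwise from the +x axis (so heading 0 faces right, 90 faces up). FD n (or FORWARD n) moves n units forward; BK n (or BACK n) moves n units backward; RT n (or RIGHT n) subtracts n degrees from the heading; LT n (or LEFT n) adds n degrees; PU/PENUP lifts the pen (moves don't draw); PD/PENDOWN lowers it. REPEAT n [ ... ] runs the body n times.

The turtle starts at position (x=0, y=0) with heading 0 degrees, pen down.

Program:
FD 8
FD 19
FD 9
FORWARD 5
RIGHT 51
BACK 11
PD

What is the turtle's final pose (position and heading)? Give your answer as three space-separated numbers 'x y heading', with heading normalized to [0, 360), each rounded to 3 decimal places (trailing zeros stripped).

Answer: 34.077 8.549 309

Derivation:
Executing turtle program step by step:
Start: pos=(0,0), heading=0, pen down
FD 8: (0,0) -> (8,0) [heading=0, draw]
FD 19: (8,0) -> (27,0) [heading=0, draw]
FD 9: (27,0) -> (36,0) [heading=0, draw]
FD 5: (36,0) -> (41,0) [heading=0, draw]
RT 51: heading 0 -> 309
BK 11: (41,0) -> (34.077,8.549) [heading=309, draw]
PD: pen down
Final: pos=(34.077,8.549), heading=309, 5 segment(s) drawn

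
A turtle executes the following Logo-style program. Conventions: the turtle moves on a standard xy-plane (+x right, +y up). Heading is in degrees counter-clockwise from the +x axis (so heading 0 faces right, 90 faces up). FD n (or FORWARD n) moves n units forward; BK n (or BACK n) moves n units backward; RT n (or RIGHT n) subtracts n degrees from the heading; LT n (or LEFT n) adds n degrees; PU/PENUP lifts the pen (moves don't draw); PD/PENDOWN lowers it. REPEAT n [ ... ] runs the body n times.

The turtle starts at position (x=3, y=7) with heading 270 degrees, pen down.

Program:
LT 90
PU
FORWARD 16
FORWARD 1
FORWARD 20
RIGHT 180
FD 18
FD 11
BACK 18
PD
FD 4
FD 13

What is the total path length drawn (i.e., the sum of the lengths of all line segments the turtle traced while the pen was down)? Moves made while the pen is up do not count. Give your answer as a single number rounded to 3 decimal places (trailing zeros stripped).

Answer: 17

Derivation:
Executing turtle program step by step:
Start: pos=(3,7), heading=270, pen down
LT 90: heading 270 -> 0
PU: pen up
FD 16: (3,7) -> (19,7) [heading=0, move]
FD 1: (19,7) -> (20,7) [heading=0, move]
FD 20: (20,7) -> (40,7) [heading=0, move]
RT 180: heading 0 -> 180
FD 18: (40,7) -> (22,7) [heading=180, move]
FD 11: (22,7) -> (11,7) [heading=180, move]
BK 18: (11,7) -> (29,7) [heading=180, move]
PD: pen down
FD 4: (29,7) -> (25,7) [heading=180, draw]
FD 13: (25,7) -> (12,7) [heading=180, draw]
Final: pos=(12,7), heading=180, 2 segment(s) drawn

Segment lengths:
  seg 1: (29,7) -> (25,7), length = 4
  seg 2: (25,7) -> (12,7), length = 13
Total = 17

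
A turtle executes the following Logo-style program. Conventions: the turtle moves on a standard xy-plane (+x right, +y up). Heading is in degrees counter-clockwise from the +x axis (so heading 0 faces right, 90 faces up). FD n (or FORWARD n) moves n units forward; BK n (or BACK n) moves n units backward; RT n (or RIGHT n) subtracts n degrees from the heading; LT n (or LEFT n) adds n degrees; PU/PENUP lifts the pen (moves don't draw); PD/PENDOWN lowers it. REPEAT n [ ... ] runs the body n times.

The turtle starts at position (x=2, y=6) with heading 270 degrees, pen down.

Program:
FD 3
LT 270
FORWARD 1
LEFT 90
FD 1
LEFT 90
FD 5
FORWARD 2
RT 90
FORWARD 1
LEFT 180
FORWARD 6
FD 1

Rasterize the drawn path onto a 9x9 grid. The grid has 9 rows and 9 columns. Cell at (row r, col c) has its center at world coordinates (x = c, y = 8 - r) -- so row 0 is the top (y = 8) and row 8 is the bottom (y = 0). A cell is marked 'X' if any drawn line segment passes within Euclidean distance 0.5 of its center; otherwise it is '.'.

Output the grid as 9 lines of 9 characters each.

Segment 0: (2,6) -> (2,3)
Segment 1: (2,3) -> (1,3)
Segment 2: (1,3) -> (1,2)
Segment 3: (1,2) -> (6,2)
Segment 4: (6,2) -> (8,2)
Segment 5: (8,2) -> (8,1)
Segment 6: (8,1) -> (8,7)
Segment 7: (8,7) -> (8,8)

Answer: ........X
........X
..X.....X
..X.....X
..X.....X
.XX.....X
.XXXXXXXX
........X
.........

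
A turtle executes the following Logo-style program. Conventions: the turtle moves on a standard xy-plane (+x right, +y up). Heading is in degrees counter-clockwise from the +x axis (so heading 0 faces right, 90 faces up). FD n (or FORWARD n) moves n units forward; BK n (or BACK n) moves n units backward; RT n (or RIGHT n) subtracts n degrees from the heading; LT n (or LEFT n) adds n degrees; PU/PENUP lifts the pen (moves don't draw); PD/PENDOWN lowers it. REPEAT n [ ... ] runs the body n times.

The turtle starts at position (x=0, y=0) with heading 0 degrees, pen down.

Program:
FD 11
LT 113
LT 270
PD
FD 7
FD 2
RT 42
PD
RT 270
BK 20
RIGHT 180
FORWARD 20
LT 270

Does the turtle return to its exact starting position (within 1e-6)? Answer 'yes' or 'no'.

Answer: no

Derivation:
Executing turtle program step by step:
Start: pos=(0,0), heading=0, pen down
FD 11: (0,0) -> (11,0) [heading=0, draw]
LT 113: heading 0 -> 113
LT 270: heading 113 -> 23
PD: pen down
FD 7: (11,0) -> (17.444,2.735) [heading=23, draw]
FD 2: (17.444,2.735) -> (19.285,3.517) [heading=23, draw]
RT 42: heading 23 -> 341
PD: pen down
RT 270: heading 341 -> 71
BK 20: (19.285,3.517) -> (12.773,-15.394) [heading=71, draw]
RT 180: heading 71 -> 251
FD 20: (12.773,-15.394) -> (6.262,-34.304) [heading=251, draw]
LT 270: heading 251 -> 161
Final: pos=(6.262,-34.304), heading=161, 5 segment(s) drawn

Start position: (0, 0)
Final position: (6.262, -34.304)
Distance = 34.871; >= 1e-6 -> NOT closed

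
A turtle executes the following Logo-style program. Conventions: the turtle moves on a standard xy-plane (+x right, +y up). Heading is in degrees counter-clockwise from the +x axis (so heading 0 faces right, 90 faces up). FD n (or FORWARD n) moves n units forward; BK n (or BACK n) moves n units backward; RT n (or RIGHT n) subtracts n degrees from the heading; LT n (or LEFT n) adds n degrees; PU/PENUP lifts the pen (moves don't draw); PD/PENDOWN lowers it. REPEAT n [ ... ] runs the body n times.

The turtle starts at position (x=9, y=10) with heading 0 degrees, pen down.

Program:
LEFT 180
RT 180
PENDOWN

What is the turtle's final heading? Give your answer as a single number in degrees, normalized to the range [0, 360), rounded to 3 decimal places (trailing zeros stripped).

Executing turtle program step by step:
Start: pos=(9,10), heading=0, pen down
LT 180: heading 0 -> 180
RT 180: heading 180 -> 0
PD: pen down
Final: pos=(9,10), heading=0, 0 segment(s) drawn

Answer: 0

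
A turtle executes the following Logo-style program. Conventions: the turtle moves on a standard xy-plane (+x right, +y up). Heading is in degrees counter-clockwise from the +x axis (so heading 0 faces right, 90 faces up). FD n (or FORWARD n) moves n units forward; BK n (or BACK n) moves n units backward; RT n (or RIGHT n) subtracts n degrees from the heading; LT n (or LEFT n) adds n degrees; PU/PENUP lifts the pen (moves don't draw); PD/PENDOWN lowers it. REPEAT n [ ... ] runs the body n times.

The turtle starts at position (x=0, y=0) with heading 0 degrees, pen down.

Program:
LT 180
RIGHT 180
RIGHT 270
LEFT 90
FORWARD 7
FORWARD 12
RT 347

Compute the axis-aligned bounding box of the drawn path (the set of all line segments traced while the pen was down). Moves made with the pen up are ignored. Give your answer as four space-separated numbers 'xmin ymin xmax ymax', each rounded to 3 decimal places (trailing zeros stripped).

Answer: -19 0 0 0

Derivation:
Executing turtle program step by step:
Start: pos=(0,0), heading=0, pen down
LT 180: heading 0 -> 180
RT 180: heading 180 -> 0
RT 270: heading 0 -> 90
LT 90: heading 90 -> 180
FD 7: (0,0) -> (-7,0) [heading=180, draw]
FD 12: (-7,0) -> (-19,0) [heading=180, draw]
RT 347: heading 180 -> 193
Final: pos=(-19,0), heading=193, 2 segment(s) drawn

Segment endpoints: x in {-19, -7, 0}, y in {0, 0, 0}
xmin=-19, ymin=0, xmax=0, ymax=0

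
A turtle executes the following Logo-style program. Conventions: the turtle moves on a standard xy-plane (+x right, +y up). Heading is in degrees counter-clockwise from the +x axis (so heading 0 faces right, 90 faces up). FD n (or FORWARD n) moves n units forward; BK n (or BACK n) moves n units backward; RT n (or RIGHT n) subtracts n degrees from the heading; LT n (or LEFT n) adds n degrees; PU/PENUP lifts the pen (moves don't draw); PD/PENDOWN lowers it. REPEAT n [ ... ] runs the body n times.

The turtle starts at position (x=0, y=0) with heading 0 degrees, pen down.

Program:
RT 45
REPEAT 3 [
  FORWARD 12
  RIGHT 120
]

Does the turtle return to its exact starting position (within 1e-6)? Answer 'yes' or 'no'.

Answer: yes

Derivation:
Executing turtle program step by step:
Start: pos=(0,0), heading=0, pen down
RT 45: heading 0 -> 315
REPEAT 3 [
  -- iteration 1/3 --
  FD 12: (0,0) -> (8.485,-8.485) [heading=315, draw]
  RT 120: heading 315 -> 195
  -- iteration 2/3 --
  FD 12: (8.485,-8.485) -> (-3.106,-11.591) [heading=195, draw]
  RT 120: heading 195 -> 75
  -- iteration 3/3 --
  FD 12: (-3.106,-11.591) -> (0,0) [heading=75, draw]
  RT 120: heading 75 -> 315
]
Final: pos=(0,0), heading=315, 3 segment(s) drawn

Start position: (0, 0)
Final position: (0, 0)
Distance = 0; < 1e-6 -> CLOSED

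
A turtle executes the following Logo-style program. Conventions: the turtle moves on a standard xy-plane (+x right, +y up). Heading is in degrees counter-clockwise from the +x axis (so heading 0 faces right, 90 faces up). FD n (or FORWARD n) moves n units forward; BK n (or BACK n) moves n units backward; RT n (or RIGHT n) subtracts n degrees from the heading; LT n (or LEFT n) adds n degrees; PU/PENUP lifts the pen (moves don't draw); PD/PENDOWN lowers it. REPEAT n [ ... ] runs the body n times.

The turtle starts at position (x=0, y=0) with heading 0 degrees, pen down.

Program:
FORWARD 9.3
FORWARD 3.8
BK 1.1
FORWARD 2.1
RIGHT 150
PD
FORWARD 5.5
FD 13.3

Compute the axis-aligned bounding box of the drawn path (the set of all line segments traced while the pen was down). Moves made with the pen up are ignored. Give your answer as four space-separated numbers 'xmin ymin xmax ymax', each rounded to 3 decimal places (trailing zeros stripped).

Answer: -2.181 -9.4 14.1 0

Derivation:
Executing turtle program step by step:
Start: pos=(0,0), heading=0, pen down
FD 9.3: (0,0) -> (9.3,0) [heading=0, draw]
FD 3.8: (9.3,0) -> (13.1,0) [heading=0, draw]
BK 1.1: (13.1,0) -> (12,0) [heading=0, draw]
FD 2.1: (12,0) -> (14.1,0) [heading=0, draw]
RT 150: heading 0 -> 210
PD: pen down
FD 5.5: (14.1,0) -> (9.337,-2.75) [heading=210, draw]
FD 13.3: (9.337,-2.75) -> (-2.181,-9.4) [heading=210, draw]
Final: pos=(-2.181,-9.4), heading=210, 6 segment(s) drawn

Segment endpoints: x in {-2.181, 0, 9.3, 9.337, 12, 13.1, 14.1}, y in {-9.4, -2.75, 0}
xmin=-2.181, ymin=-9.4, xmax=14.1, ymax=0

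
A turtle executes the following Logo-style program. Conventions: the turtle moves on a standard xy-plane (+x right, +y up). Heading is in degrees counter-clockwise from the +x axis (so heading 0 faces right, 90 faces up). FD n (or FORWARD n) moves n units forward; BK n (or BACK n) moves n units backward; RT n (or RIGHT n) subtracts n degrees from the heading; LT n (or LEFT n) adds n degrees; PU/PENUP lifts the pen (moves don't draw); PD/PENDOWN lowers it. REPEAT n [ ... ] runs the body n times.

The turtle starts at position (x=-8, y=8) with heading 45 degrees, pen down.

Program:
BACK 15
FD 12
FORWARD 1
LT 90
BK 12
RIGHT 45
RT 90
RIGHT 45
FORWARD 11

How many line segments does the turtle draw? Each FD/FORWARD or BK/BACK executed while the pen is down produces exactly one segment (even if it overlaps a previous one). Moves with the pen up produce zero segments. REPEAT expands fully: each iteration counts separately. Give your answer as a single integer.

Answer: 5

Derivation:
Executing turtle program step by step:
Start: pos=(-8,8), heading=45, pen down
BK 15: (-8,8) -> (-18.607,-2.607) [heading=45, draw]
FD 12: (-18.607,-2.607) -> (-10.121,5.879) [heading=45, draw]
FD 1: (-10.121,5.879) -> (-9.414,6.586) [heading=45, draw]
LT 90: heading 45 -> 135
BK 12: (-9.414,6.586) -> (-0.929,-1.899) [heading=135, draw]
RT 45: heading 135 -> 90
RT 90: heading 90 -> 0
RT 45: heading 0 -> 315
FD 11: (-0.929,-1.899) -> (6.849,-9.678) [heading=315, draw]
Final: pos=(6.849,-9.678), heading=315, 5 segment(s) drawn
Segments drawn: 5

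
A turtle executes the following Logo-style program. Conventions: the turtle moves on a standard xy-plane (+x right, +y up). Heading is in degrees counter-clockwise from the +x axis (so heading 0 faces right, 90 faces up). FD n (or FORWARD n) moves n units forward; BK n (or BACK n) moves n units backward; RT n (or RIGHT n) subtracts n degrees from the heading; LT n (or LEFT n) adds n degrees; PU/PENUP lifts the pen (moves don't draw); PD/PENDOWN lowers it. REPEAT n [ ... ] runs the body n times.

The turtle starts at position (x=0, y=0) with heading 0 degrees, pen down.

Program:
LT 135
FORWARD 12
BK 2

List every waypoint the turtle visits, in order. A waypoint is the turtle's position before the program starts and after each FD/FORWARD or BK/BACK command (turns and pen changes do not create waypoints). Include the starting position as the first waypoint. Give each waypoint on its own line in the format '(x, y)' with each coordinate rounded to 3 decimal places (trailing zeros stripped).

Answer: (0, 0)
(-8.485, 8.485)
(-7.071, 7.071)

Derivation:
Executing turtle program step by step:
Start: pos=(0,0), heading=0, pen down
LT 135: heading 0 -> 135
FD 12: (0,0) -> (-8.485,8.485) [heading=135, draw]
BK 2: (-8.485,8.485) -> (-7.071,7.071) [heading=135, draw]
Final: pos=(-7.071,7.071), heading=135, 2 segment(s) drawn
Waypoints (3 total):
(0, 0)
(-8.485, 8.485)
(-7.071, 7.071)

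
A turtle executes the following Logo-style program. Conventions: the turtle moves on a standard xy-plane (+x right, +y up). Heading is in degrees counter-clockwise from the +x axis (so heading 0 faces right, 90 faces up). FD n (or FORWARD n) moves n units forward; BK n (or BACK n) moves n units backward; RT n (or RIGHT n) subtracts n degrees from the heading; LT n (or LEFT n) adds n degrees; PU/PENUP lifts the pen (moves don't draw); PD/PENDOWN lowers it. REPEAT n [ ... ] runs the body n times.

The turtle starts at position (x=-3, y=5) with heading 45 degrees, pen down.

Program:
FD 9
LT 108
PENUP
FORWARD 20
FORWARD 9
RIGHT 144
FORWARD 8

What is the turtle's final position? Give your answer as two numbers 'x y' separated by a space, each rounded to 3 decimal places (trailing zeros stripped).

Executing turtle program step by step:
Start: pos=(-3,5), heading=45, pen down
FD 9: (-3,5) -> (3.364,11.364) [heading=45, draw]
LT 108: heading 45 -> 153
PU: pen up
FD 20: (3.364,11.364) -> (-14.456,20.444) [heading=153, move]
FD 9: (-14.456,20.444) -> (-22.475,24.53) [heading=153, move]
RT 144: heading 153 -> 9
FD 8: (-22.475,24.53) -> (-14.574,25.781) [heading=9, move]
Final: pos=(-14.574,25.781), heading=9, 1 segment(s) drawn

Answer: -14.574 25.781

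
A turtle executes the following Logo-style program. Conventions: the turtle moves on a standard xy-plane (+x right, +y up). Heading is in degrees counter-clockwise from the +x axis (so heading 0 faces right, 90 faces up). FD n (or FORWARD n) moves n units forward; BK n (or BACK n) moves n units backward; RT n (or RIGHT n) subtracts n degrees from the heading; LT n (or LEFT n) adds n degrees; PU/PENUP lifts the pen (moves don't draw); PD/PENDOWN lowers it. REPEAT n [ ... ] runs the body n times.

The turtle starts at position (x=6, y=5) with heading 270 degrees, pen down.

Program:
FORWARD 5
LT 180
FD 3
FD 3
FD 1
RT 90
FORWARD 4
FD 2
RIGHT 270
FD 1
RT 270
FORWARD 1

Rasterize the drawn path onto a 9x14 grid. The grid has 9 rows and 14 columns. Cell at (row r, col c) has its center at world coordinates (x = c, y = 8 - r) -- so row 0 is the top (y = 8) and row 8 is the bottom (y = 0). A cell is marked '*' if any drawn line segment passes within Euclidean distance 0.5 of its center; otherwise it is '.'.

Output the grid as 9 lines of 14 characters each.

Segment 0: (6,5) -> (6,0)
Segment 1: (6,0) -> (6,3)
Segment 2: (6,3) -> (6,6)
Segment 3: (6,6) -> (6,7)
Segment 4: (6,7) -> (10,7)
Segment 5: (10,7) -> (12,7)
Segment 6: (12,7) -> (12,8)
Segment 7: (12,8) -> (11,8)

Answer: ...........**.
......*******.
......*.......
......*.......
......*.......
......*.......
......*.......
......*.......
......*.......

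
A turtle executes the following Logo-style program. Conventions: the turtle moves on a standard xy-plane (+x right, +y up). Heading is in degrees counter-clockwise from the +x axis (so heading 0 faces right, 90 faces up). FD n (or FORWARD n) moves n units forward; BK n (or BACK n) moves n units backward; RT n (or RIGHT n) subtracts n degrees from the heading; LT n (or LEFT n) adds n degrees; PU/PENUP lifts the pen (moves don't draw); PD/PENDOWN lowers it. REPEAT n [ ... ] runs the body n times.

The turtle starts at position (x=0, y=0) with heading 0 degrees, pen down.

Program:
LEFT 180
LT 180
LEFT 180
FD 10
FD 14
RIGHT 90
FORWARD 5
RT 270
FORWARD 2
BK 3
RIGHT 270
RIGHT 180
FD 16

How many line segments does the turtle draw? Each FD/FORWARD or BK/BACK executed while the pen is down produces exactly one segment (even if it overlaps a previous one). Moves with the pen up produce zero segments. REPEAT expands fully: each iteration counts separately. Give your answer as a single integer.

Answer: 6

Derivation:
Executing turtle program step by step:
Start: pos=(0,0), heading=0, pen down
LT 180: heading 0 -> 180
LT 180: heading 180 -> 0
LT 180: heading 0 -> 180
FD 10: (0,0) -> (-10,0) [heading=180, draw]
FD 14: (-10,0) -> (-24,0) [heading=180, draw]
RT 90: heading 180 -> 90
FD 5: (-24,0) -> (-24,5) [heading=90, draw]
RT 270: heading 90 -> 180
FD 2: (-24,5) -> (-26,5) [heading=180, draw]
BK 3: (-26,5) -> (-23,5) [heading=180, draw]
RT 270: heading 180 -> 270
RT 180: heading 270 -> 90
FD 16: (-23,5) -> (-23,21) [heading=90, draw]
Final: pos=(-23,21), heading=90, 6 segment(s) drawn
Segments drawn: 6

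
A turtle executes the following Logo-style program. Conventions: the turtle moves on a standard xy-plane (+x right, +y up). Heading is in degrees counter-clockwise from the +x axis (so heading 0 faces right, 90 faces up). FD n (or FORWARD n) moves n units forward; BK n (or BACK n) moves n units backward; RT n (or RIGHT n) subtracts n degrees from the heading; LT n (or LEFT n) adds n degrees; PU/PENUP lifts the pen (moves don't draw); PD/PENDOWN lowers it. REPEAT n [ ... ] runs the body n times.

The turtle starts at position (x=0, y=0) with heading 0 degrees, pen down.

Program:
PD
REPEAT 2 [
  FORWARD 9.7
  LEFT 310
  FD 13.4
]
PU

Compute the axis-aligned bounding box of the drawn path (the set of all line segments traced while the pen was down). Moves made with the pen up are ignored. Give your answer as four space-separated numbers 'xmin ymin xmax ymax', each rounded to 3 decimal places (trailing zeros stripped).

Executing turtle program step by step:
Start: pos=(0,0), heading=0, pen down
PD: pen down
REPEAT 2 [
  -- iteration 1/2 --
  FD 9.7: (0,0) -> (9.7,0) [heading=0, draw]
  LT 310: heading 0 -> 310
  FD 13.4: (9.7,0) -> (18.313,-10.265) [heading=310, draw]
  -- iteration 2/2 --
  FD 9.7: (18.313,-10.265) -> (24.548,-17.696) [heading=310, draw]
  LT 310: heading 310 -> 260
  FD 13.4: (24.548,-17.696) -> (22.222,-30.892) [heading=260, draw]
]
PU: pen up
Final: pos=(22.222,-30.892), heading=260, 4 segment(s) drawn

Segment endpoints: x in {0, 9.7, 18.313, 22.222, 24.548}, y in {-30.892, -17.696, -10.265, 0}
xmin=0, ymin=-30.892, xmax=24.548, ymax=0

Answer: 0 -30.892 24.548 0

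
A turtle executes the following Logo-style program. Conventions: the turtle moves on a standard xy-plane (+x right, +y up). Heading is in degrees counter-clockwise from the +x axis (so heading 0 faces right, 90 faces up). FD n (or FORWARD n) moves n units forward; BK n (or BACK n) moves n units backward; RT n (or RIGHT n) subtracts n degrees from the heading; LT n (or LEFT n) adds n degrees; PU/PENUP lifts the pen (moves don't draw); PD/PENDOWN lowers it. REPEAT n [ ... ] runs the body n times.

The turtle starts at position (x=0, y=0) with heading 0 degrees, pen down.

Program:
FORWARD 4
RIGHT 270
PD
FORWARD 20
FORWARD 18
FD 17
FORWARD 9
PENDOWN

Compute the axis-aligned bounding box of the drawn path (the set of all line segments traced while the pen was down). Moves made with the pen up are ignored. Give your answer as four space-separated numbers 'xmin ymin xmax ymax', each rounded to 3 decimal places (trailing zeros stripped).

Answer: 0 0 4 64

Derivation:
Executing turtle program step by step:
Start: pos=(0,0), heading=0, pen down
FD 4: (0,0) -> (4,0) [heading=0, draw]
RT 270: heading 0 -> 90
PD: pen down
FD 20: (4,0) -> (4,20) [heading=90, draw]
FD 18: (4,20) -> (4,38) [heading=90, draw]
FD 17: (4,38) -> (4,55) [heading=90, draw]
FD 9: (4,55) -> (4,64) [heading=90, draw]
PD: pen down
Final: pos=(4,64), heading=90, 5 segment(s) drawn

Segment endpoints: x in {0, 4, 4, 4, 4, 4}, y in {0, 20, 38, 55, 64}
xmin=0, ymin=0, xmax=4, ymax=64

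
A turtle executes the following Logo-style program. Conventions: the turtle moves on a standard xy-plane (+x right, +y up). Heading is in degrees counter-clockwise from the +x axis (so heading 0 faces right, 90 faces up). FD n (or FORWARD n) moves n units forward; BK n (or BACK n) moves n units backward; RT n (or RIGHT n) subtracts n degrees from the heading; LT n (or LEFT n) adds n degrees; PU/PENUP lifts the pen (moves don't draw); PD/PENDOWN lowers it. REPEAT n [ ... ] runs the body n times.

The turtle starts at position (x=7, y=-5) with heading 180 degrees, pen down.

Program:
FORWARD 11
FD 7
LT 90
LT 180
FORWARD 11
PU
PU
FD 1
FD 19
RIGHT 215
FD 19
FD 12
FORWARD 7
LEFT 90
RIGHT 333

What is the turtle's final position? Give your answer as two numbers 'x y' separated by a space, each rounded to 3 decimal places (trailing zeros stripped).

Answer: -32.796 -5.128

Derivation:
Executing turtle program step by step:
Start: pos=(7,-5), heading=180, pen down
FD 11: (7,-5) -> (-4,-5) [heading=180, draw]
FD 7: (-4,-5) -> (-11,-5) [heading=180, draw]
LT 90: heading 180 -> 270
LT 180: heading 270 -> 90
FD 11: (-11,-5) -> (-11,6) [heading=90, draw]
PU: pen up
PU: pen up
FD 1: (-11,6) -> (-11,7) [heading=90, move]
FD 19: (-11,7) -> (-11,26) [heading=90, move]
RT 215: heading 90 -> 235
FD 19: (-11,26) -> (-21.898,10.436) [heading=235, move]
FD 12: (-21.898,10.436) -> (-28.781,0.606) [heading=235, move]
FD 7: (-28.781,0.606) -> (-32.796,-5.128) [heading=235, move]
LT 90: heading 235 -> 325
RT 333: heading 325 -> 352
Final: pos=(-32.796,-5.128), heading=352, 3 segment(s) drawn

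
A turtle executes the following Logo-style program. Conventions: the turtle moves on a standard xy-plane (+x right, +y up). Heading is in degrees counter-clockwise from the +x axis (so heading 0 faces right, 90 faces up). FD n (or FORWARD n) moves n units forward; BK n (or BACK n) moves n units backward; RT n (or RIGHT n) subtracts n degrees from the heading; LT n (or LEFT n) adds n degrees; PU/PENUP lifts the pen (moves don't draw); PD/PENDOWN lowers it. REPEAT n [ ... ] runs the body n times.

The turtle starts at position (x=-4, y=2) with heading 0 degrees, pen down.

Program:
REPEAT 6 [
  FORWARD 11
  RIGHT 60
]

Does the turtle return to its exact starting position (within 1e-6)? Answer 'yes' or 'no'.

Executing turtle program step by step:
Start: pos=(-4,2), heading=0, pen down
REPEAT 6 [
  -- iteration 1/6 --
  FD 11: (-4,2) -> (7,2) [heading=0, draw]
  RT 60: heading 0 -> 300
  -- iteration 2/6 --
  FD 11: (7,2) -> (12.5,-7.526) [heading=300, draw]
  RT 60: heading 300 -> 240
  -- iteration 3/6 --
  FD 11: (12.5,-7.526) -> (7,-17.053) [heading=240, draw]
  RT 60: heading 240 -> 180
  -- iteration 4/6 --
  FD 11: (7,-17.053) -> (-4,-17.053) [heading=180, draw]
  RT 60: heading 180 -> 120
  -- iteration 5/6 --
  FD 11: (-4,-17.053) -> (-9.5,-7.526) [heading=120, draw]
  RT 60: heading 120 -> 60
  -- iteration 6/6 --
  FD 11: (-9.5,-7.526) -> (-4,2) [heading=60, draw]
  RT 60: heading 60 -> 0
]
Final: pos=(-4,2), heading=0, 6 segment(s) drawn

Start position: (-4, 2)
Final position: (-4, 2)
Distance = 0; < 1e-6 -> CLOSED

Answer: yes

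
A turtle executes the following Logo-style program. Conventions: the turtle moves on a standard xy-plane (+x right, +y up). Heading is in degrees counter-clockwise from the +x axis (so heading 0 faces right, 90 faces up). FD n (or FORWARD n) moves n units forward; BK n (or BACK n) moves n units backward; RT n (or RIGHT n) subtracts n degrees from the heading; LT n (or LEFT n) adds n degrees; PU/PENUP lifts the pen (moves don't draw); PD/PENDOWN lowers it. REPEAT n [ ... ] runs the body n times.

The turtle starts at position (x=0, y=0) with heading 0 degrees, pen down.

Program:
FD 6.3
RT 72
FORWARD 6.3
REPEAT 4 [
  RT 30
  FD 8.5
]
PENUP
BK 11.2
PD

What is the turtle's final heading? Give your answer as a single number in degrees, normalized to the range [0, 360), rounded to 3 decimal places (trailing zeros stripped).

Executing turtle program step by step:
Start: pos=(0,0), heading=0, pen down
FD 6.3: (0,0) -> (6.3,0) [heading=0, draw]
RT 72: heading 0 -> 288
FD 6.3: (6.3,0) -> (8.247,-5.992) [heading=288, draw]
REPEAT 4 [
  -- iteration 1/4 --
  RT 30: heading 288 -> 258
  FD 8.5: (8.247,-5.992) -> (6.48,-14.306) [heading=258, draw]
  -- iteration 2/4 --
  RT 30: heading 258 -> 228
  FD 8.5: (6.48,-14.306) -> (0.792,-20.623) [heading=228, draw]
  -- iteration 3/4 --
  RT 30: heading 228 -> 198
  FD 8.5: (0.792,-20.623) -> (-7.292,-23.249) [heading=198, draw]
  -- iteration 4/4 --
  RT 30: heading 198 -> 168
  FD 8.5: (-7.292,-23.249) -> (-15.606,-21.482) [heading=168, draw]
]
PU: pen up
BK 11.2: (-15.606,-21.482) -> (-4.651,-23.811) [heading=168, move]
PD: pen down
Final: pos=(-4.651,-23.811), heading=168, 6 segment(s) drawn

Answer: 168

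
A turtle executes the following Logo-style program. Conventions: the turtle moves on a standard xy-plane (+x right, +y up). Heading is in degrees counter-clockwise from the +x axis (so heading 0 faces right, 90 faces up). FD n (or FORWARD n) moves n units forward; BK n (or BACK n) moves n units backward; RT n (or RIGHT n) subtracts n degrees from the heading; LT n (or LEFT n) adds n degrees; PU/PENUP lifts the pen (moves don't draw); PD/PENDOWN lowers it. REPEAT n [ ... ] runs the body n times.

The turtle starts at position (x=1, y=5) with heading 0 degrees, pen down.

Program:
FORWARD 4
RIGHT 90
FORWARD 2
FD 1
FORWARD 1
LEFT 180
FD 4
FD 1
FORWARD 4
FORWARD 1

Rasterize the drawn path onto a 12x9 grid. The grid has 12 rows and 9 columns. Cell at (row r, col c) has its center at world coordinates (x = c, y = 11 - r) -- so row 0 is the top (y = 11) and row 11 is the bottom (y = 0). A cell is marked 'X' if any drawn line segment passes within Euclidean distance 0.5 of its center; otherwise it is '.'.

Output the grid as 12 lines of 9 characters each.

Answer: .....X...
.....X...
.....X...
.....X...
.....X...
.....X...
.XXXXX...
.....X...
.....X...
.....X...
.....X...
.........

Derivation:
Segment 0: (1,5) -> (5,5)
Segment 1: (5,5) -> (5,3)
Segment 2: (5,3) -> (5,2)
Segment 3: (5,2) -> (5,1)
Segment 4: (5,1) -> (5,5)
Segment 5: (5,5) -> (5,6)
Segment 6: (5,6) -> (5,10)
Segment 7: (5,10) -> (5,11)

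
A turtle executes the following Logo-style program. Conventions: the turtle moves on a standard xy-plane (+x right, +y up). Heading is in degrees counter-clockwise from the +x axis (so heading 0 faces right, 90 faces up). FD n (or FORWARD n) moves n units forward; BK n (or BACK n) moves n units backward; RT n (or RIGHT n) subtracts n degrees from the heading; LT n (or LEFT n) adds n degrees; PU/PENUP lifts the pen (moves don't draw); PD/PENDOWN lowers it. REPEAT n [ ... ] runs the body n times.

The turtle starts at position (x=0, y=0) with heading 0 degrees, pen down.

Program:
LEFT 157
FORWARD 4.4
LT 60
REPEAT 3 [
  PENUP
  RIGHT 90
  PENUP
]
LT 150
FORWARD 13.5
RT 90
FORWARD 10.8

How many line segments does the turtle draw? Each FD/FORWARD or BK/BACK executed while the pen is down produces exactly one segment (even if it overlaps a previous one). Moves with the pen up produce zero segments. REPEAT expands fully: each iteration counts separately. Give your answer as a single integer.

Executing turtle program step by step:
Start: pos=(0,0), heading=0, pen down
LT 157: heading 0 -> 157
FD 4.4: (0,0) -> (-4.05,1.719) [heading=157, draw]
LT 60: heading 157 -> 217
REPEAT 3 [
  -- iteration 1/3 --
  PU: pen up
  RT 90: heading 217 -> 127
  PU: pen up
  -- iteration 2/3 --
  PU: pen up
  RT 90: heading 127 -> 37
  PU: pen up
  -- iteration 3/3 --
  PU: pen up
  RT 90: heading 37 -> 307
  PU: pen up
]
LT 150: heading 307 -> 97
FD 13.5: (-4.05,1.719) -> (-5.695,15.119) [heading=97, move]
RT 90: heading 97 -> 7
FD 10.8: (-5.695,15.119) -> (5.024,16.435) [heading=7, move]
Final: pos=(5.024,16.435), heading=7, 1 segment(s) drawn
Segments drawn: 1

Answer: 1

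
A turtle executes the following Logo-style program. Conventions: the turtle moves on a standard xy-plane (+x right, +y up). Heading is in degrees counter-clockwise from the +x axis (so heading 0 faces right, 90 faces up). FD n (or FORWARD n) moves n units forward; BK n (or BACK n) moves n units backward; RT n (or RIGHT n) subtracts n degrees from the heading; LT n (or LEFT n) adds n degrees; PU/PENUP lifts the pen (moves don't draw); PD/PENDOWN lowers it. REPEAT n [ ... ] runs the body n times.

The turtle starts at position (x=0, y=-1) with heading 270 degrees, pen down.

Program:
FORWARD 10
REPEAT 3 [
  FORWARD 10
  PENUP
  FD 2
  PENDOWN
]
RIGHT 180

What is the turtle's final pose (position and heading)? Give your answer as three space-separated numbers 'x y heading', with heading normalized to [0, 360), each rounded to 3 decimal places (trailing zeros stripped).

Executing turtle program step by step:
Start: pos=(0,-1), heading=270, pen down
FD 10: (0,-1) -> (0,-11) [heading=270, draw]
REPEAT 3 [
  -- iteration 1/3 --
  FD 10: (0,-11) -> (0,-21) [heading=270, draw]
  PU: pen up
  FD 2: (0,-21) -> (0,-23) [heading=270, move]
  PD: pen down
  -- iteration 2/3 --
  FD 10: (0,-23) -> (0,-33) [heading=270, draw]
  PU: pen up
  FD 2: (0,-33) -> (0,-35) [heading=270, move]
  PD: pen down
  -- iteration 3/3 --
  FD 10: (0,-35) -> (0,-45) [heading=270, draw]
  PU: pen up
  FD 2: (0,-45) -> (0,-47) [heading=270, move]
  PD: pen down
]
RT 180: heading 270 -> 90
Final: pos=(0,-47), heading=90, 4 segment(s) drawn

Answer: 0 -47 90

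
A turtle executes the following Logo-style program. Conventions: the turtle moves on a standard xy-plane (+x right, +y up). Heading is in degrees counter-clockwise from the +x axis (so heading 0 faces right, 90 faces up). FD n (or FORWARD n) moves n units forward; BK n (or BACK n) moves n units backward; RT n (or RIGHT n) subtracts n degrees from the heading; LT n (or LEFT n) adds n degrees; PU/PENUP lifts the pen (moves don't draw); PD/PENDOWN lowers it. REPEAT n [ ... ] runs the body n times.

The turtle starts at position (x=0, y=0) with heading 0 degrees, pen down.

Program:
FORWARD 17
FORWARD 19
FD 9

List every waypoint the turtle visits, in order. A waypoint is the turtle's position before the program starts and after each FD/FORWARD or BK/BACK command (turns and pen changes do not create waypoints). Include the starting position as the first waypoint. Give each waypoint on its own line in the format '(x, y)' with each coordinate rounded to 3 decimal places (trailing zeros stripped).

Answer: (0, 0)
(17, 0)
(36, 0)
(45, 0)

Derivation:
Executing turtle program step by step:
Start: pos=(0,0), heading=0, pen down
FD 17: (0,0) -> (17,0) [heading=0, draw]
FD 19: (17,0) -> (36,0) [heading=0, draw]
FD 9: (36,0) -> (45,0) [heading=0, draw]
Final: pos=(45,0), heading=0, 3 segment(s) drawn
Waypoints (4 total):
(0, 0)
(17, 0)
(36, 0)
(45, 0)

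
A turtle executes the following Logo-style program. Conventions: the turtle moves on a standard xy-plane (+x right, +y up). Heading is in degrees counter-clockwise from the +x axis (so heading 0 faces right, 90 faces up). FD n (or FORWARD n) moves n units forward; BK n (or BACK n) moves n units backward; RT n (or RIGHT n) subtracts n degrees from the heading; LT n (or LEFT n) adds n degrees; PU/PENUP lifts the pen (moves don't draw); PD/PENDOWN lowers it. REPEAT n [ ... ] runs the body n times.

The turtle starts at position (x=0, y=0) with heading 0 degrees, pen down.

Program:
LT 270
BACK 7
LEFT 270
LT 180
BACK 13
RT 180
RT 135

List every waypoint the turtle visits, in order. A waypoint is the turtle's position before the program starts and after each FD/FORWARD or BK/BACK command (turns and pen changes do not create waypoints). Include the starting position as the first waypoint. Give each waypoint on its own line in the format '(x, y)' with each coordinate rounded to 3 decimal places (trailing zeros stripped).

Answer: (0, 0)
(0, 7)
(-13, 7)

Derivation:
Executing turtle program step by step:
Start: pos=(0,0), heading=0, pen down
LT 270: heading 0 -> 270
BK 7: (0,0) -> (0,7) [heading=270, draw]
LT 270: heading 270 -> 180
LT 180: heading 180 -> 0
BK 13: (0,7) -> (-13,7) [heading=0, draw]
RT 180: heading 0 -> 180
RT 135: heading 180 -> 45
Final: pos=(-13,7), heading=45, 2 segment(s) drawn
Waypoints (3 total):
(0, 0)
(0, 7)
(-13, 7)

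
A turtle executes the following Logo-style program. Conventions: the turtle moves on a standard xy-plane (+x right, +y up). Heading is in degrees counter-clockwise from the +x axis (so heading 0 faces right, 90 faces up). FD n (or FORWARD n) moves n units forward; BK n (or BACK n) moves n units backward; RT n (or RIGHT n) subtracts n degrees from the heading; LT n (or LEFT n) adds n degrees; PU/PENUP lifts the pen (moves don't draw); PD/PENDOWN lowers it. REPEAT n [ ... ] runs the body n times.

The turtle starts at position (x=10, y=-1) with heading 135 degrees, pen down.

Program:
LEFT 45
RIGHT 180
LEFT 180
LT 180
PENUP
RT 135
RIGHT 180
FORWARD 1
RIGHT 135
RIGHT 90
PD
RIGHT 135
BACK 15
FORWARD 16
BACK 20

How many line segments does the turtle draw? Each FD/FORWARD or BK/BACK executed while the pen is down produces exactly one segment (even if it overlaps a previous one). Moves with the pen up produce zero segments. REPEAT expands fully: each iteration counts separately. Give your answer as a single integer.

Answer: 3

Derivation:
Executing turtle program step by step:
Start: pos=(10,-1), heading=135, pen down
LT 45: heading 135 -> 180
RT 180: heading 180 -> 0
LT 180: heading 0 -> 180
LT 180: heading 180 -> 0
PU: pen up
RT 135: heading 0 -> 225
RT 180: heading 225 -> 45
FD 1: (10,-1) -> (10.707,-0.293) [heading=45, move]
RT 135: heading 45 -> 270
RT 90: heading 270 -> 180
PD: pen down
RT 135: heading 180 -> 45
BK 15: (10.707,-0.293) -> (0.101,-10.899) [heading=45, draw]
FD 16: (0.101,-10.899) -> (11.414,0.414) [heading=45, draw]
BK 20: (11.414,0.414) -> (-2.728,-13.728) [heading=45, draw]
Final: pos=(-2.728,-13.728), heading=45, 3 segment(s) drawn
Segments drawn: 3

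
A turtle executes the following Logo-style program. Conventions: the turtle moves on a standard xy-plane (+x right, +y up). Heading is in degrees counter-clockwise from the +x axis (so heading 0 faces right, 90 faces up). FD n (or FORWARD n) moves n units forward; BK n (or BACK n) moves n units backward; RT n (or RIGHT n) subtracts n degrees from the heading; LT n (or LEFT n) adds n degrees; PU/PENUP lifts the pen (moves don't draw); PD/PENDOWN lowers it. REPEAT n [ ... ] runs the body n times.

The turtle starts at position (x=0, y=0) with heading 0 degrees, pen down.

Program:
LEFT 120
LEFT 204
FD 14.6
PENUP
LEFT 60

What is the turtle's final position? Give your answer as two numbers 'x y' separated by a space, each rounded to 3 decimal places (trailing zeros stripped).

Answer: 11.812 -8.582

Derivation:
Executing turtle program step by step:
Start: pos=(0,0), heading=0, pen down
LT 120: heading 0 -> 120
LT 204: heading 120 -> 324
FD 14.6: (0,0) -> (11.812,-8.582) [heading=324, draw]
PU: pen up
LT 60: heading 324 -> 24
Final: pos=(11.812,-8.582), heading=24, 1 segment(s) drawn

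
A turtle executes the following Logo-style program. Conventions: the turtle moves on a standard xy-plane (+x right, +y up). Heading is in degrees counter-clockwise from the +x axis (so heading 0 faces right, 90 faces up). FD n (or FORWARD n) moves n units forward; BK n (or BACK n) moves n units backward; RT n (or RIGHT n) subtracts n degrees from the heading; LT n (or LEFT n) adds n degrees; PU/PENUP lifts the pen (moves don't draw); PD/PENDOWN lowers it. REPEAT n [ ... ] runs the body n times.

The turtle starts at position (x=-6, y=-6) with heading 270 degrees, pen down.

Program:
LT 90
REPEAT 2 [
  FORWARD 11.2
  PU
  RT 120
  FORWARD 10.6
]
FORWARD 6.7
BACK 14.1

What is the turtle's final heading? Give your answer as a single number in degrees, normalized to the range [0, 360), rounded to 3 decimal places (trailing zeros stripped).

Executing turtle program step by step:
Start: pos=(-6,-6), heading=270, pen down
LT 90: heading 270 -> 0
REPEAT 2 [
  -- iteration 1/2 --
  FD 11.2: (-6,-6) -> (5.2,-6) [heading=0, draw]
  PU: pen up
  RT 120: heading 0 -> 240
  FD 10.6: (5.2,-6) -> (-0.1,-15.18) [heading=240, move]
  -- iteration 2/2 --
  FD 11.2: (-0.1,-15.18) -> (-5.7,-24.879) [heading=240, move]
  PU: pen up
  RT 120: heading 240 -> 120
  FD 10.6: (-5.7,-24.879) -> (-11,-15.699) [heading=120, move]
]
FD 6.7: (-11,-15.699) -> (-14.35,-9.897) [heading=120, move]
BK 14.1: (-14.35,-9.897) -> (-7.3,-22.108) [heading=120, move]
Final: pos=(-7.3,-22.108), heading=120, 1 segment(s) drawn

Answer: 120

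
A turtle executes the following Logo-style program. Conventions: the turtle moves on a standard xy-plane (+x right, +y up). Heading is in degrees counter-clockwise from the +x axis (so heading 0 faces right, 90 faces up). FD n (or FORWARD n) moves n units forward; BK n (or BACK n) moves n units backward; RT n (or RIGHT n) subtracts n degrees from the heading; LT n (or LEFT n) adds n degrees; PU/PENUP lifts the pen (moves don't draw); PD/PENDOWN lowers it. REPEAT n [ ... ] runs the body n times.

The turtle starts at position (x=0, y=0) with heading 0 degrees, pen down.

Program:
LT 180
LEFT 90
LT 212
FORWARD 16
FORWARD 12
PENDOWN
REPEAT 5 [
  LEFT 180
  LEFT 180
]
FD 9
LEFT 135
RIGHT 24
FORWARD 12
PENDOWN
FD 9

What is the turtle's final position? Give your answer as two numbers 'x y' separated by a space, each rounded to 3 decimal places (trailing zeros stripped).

Answer: -32.245 14.606

Derivation:
Executing turtle program step by step:
Start: pos=(0,0), heading=0, pen down
LT 180: heading 0 -> 180
LT 90: heading 180 -> 270
LT 212: heading 270 -> 122
FD 16: (0,0) -> (-8.479,13.569) [heading=122, draw]
FD 12: (-8.479,13.569) -> (-14.838,23.745) [heading=122, draw]
PD: pen down
REPEAT 5 [
  -- iteration 1/5 --
  LT 180: heading 122 -> 302
  LT 180: heading 302 -> 122
  -- iteration 2/5 --
  LT 180: heading 122 -> 302
  LT 180: heading 302 -> 122
  -- iteration 3/5 --
  LT 180: heading 122 -> 302
  LT 180: heading 302 -> 122
  -- iteration 4/5 --
  LT 180: heading 122 -> 302
  LT 180: heading 302 -> 122
  -- iteration 5/5 --
  LT 180: heading 122 -> 302
  LT 180: heading 302 -> 122
]
FD 9: (-14.838,23.745) -> (-19.607,31.378) [heading=122, draw]
LT 135: heading 122 -> 257
RT 24: heading 257 -> 233
FD 12: (-19.607,31.378) -> (-26.829,21.794) [heading=233, draw]
PD: pen down
FD 9: (-26.829,21.794) -> (-32.245,14.606) [heading=233, draw]
Final: pos=(-32.245,14.606), heading=233, 5 segment(s) drawn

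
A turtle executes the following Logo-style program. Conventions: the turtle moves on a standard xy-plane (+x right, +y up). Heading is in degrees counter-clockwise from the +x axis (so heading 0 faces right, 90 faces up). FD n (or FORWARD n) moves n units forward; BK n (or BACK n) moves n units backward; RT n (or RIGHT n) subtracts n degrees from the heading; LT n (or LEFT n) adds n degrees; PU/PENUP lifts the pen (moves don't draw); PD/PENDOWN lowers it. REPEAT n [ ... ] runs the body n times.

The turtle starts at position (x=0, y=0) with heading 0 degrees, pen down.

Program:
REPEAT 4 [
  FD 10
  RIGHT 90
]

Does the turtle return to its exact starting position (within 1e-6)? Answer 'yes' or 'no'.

Executing turtle program step by step:
Start: pos=(0,0), heading=0, pen down
REPEAT 4 [
  -- iteration 1/4 --
  FD 10: (0,0) -> (10,0) [heading=0, draw]
  RT 90: heading 0 -> 270
  -- iteration 2/4 --
  FD 10: (10,0) -> (10,-10) [heading=270, draw]
  RT 90: heading 270 -> 180
  -- iteration 3/4 --
  FD 10: (10,-10) -> (0,-10) [heading=180, draw]
  RT 90: heading 180 -> 90
  -- iteration 4/4 --
  FD 10: (0,-10) -> (0,0) [heading=90, draw]
  RT 90: heading 90 -> 0
]
Final: pos=(0,0), heading=0, 4 segment(s) drawn

Start position: (0, 0)
Final position: (0, 0)
Distance = 0; < 1e-6 -> CLOSED

Answer: yes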